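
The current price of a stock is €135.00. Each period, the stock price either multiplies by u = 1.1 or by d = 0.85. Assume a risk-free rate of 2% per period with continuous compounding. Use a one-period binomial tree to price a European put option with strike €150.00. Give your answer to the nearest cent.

€12.03

Risk-neutral probability p = (e^0.02 − 0.85)/(1.1 − 0.85) = 0.1702/0.2500 = 0.6808
Terminal stock prices: S_u = 148.5, S_d = 114.8
Terminal payoffs (K − S): max(1.5, 0) = 1.5, max(35.25, 0) = 35.25
Node 0 (S = 135): V_0 = e^(−0.02)·[0.6808·1.5000 + 0.3192·35.2500] = 12.0298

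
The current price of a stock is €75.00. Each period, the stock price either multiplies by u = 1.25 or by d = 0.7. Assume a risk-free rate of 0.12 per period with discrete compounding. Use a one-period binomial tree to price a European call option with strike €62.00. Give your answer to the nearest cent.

€21.65

Risk-neutral probability p = (1 + 0.12 − 0.7)/(1.25 − 0.7) = 0.4200/0.5500 = 0.7636
Terminal stock prices: S_u = 93.75, S_d = 52.5
Terminal payoffs (S − K): max(31.75, 0) = 31.75, max(-9.5, 0) = 0
Node 0 (S = 75): V_0 = 1/1.12·[0.7636·31.7500 + 0.2364·0.0000] = 21.6477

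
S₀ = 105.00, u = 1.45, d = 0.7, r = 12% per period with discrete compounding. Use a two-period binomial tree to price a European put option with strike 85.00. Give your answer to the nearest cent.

Risk-neutral probability p = (1 + 0.12 − 0.7)/(1.45 − 0.7) = 0.4200/0.7500 = 0.5600
Terminal stock prices: S_uu = 220.8, S_ud = 106.6, S_dd = 51.45
Terminal payoffs (K − S): max(-135.8, 0) = 0, max(-21.57, 0) = 0, max(33.55, 0) = 33.55
Node u (S = 152.2): V_u = 1/1.12·[0.5600·0.0000 + 0.4400·0.0000] = 0.0000
Node d (S = 73.5): V_d = 1/1.12·[0.5600·0.0000 + 0.4400·33.5500] = 13.1804
Node 0 (S = 105): V_0 = 1/1.12·[0.5600·0.0000 + 0.4400·13.1804] = 5.1780

5.18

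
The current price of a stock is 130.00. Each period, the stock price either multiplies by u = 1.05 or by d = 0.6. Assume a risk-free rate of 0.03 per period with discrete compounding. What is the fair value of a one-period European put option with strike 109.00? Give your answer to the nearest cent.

1.34

Risk-neutral probability p = (1 + 0.03 − 0.6)/(1.05 − 0.6) = 0.4300/0.4500 = 0.9556
Terminal stock prices: S_u = 136.5, S_d = 78
Terminal payoffs (K − S): max(-27.5, 0) = 0, max(31, 0) = 31
Node 0 (S = 130): V_0 = 1/1.03·[0.9556·0.0000 + 0.0444·31.0000] = 1.3376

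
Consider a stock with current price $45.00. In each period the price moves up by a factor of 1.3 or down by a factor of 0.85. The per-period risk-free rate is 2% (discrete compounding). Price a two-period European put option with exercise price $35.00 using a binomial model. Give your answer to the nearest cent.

Risk-neutral probability p = (1 + 0.02 − 0.85)/(1.3 − 0.85) = 0.1700/0.4500 = 0.3778
Terminal stock prices: S_uu = 76.05, S_ud = 49.73, S_dd = 32.51
Terminal payoffs (K − S): max(-41.05, 0) = 0, max(-14.73, 0) = 0, max(2.488, 0) = 2.488
Node u (S = 58.5): V_u = 1/1.02·[0.3778·0.0000 + 0.6222·0.0000] = 0.0000
Node d (S = 38.25): V_d = 1/1.02·[0.3778·0.0000 + 0.6222·2.4875] = 1.5174
Node 0 (S = 45): V_0 = 1/1.02·[0.3778·0.0000 + 0.6222·1.5174] = 0.9257

$0.93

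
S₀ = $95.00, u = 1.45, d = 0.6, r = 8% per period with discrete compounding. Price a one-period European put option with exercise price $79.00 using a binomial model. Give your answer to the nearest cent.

Risk-neutral probability p = (1 + 0.08 − 0.6)/(1.45 − 0.6) = 0.4800/0.8500 = 0.5647
Terminal stock prices: S_u = 137.8, S_d = 57
Terminal payoffs (K − S): max(-58.75, 0) = 0, max(22, 0) = 22
Node 0 (S = 95): V_0 = 1/1.08·[0.5647·0.0000 + 0.4353·22.0000] = 8.8671

$8.87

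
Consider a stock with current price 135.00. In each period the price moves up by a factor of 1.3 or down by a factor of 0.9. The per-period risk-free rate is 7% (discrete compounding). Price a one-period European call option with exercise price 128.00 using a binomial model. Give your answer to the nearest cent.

Risk-neutral probability p = (1 + 0.07 − 0.9)/(1.3 − 0.9) = 0.1700/0.4000 = 0.4250
Terminal stock prices: S_u = 175.5, S_d = 121.5
Terminal payoffs (S − K): max(47.5, 0) = 47.5, max(-6.5, 0) = 0
Node 0 (S = 135): V_0 = 1/1.07·[0.4250·47.5000 + 0.5750·0.0000] = 18.8668

18.87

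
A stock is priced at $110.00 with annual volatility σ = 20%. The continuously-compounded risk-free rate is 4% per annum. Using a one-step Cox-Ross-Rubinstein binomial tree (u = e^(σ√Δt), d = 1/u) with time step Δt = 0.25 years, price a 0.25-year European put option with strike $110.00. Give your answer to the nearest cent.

$4.92

CRR parameters: u = e^(σ√Δt) = e^(0.2·√0.25) = 1.1052, d = 1/u = 0.9048
Per-period rate: rΔt = 0.04·0.25 = 0.01, so R = e^0.01 = 1.0101
Risk-neutral probability p = (e^0.01 − 0.9048)/(1.1052 − 0.9048) = 0.1052/0.2003 = 0.5252
Terminal stock prices: S_u = 121.6, S_d = 99.53
Terminal payoffs (K − S): max(-11.57, 0) = 0, max(10.47, 0) = 10.47
Node 0 (S = 110): V_0 = e^(−0.01)·[0.5252·0.0000 + 0.4748·10.4679] = 4.9208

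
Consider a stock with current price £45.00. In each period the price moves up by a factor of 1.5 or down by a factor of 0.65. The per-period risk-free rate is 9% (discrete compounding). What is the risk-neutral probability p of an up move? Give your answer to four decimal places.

Risk-neutral probability p = (1 + 0.09 − 0.65)/(1.5 − 0.65) = 0.4400/0.8500 = 0.5176

p = 0.5176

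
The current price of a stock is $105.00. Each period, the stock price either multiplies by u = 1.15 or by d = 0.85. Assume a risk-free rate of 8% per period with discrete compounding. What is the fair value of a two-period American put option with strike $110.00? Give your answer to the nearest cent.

$5.61

Risk-neutral probability p = (1 + 0.08 − 0.85)/(1.15 − 0.85) = 0.2300/0.3000 = 0.7667
Terminal stock prices: S_uu = 138.9, S_ud = 102.6, S_dd = 75.86
Terminal payoffs (K − S): max(-28.86, 0) = 0, max(7.363, 0) = 7.363, max(34.14, 0) = 34.14
Node u (S = 120.7): continuation = 1/1.08·[0.7667·0.0000 + 0.2333·7.3625] = 1.5907; exercise value = 0.0000 ≤ continuation, so V_u = 1.5907
Node d (S = 89.25): continuation = 1/1.08·[0.7667·7.3625 + 0.2333·34.1375] = 12.6019; exercise value = 20.7500 > continuation, so V_d = 20.7500 (exercise)
Node 0 (S = 105): continuation = 1/1.08·[0.7667·1.5907 + 0.2333·20.7500] = 5.6122; exercise value = 5.0000 ≤ continuation, so V_0 = 5.6122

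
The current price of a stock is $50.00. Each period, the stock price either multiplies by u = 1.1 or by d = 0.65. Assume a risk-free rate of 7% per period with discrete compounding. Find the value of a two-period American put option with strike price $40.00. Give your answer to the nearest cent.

Risk-neutral probability p = (1 + 0.07 − 0.65)/(1.1 − 0.65) = 0.4200/0.4500 = 0.9333
Terminal stock prices: S_uu = 60.5, S_ud = 35.75, S_dd = 21.13
Terminal payoffs (K − S): max(-20.5, 0) = 0, max(4.25, 0) = 4.25, max(18.87, 0) = 18.87
Node u (S = 55): continuation = 1/1.07·[0.9333·0.0000 + 0.0667·4.2500] = 0.2648; exercise value = 0.0000 ≤ continuation, so V_u = 0.2648
Node d (S = 32.5): continuation = 1/1.07·[0.9333·4.2500 + 0.0667·18.8750] = 4.8832; exercise value = 7.5000 > continuation, so V_d = 7.5000 (exercise)
Node 0 (S = 50): continuation = 1/1.07·[0.9333·0.2648 + 0.0667·7.5000] = 0.6983; exercise value = 0.0000 ≤ continuation, so V_0 = 0.6983

$0.70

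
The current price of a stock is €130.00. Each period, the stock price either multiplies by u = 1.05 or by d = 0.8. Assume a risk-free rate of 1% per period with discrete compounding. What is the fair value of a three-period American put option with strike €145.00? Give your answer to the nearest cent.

Risk-neutral probability p = (1 + 0.01 − 0.8)/(1.05 − 0.8) = 0.2100/0.2500 = 0.8400
Terminal stock prices: S_uuu = 150.5, S_uud = 114.7, S_udd = 87.36, S_ddd = 66.56
Terminal payoffs (K − S): max(-5.491, 0) = 0, max(30.34, 0) = 30.34, max(57.64, 0) = 57.64, max(78.44, 0) = 78.44
Node uu (S = 143.3): continuation = 1/1.01·[0.8400·0.0000 + 0.1600·30.3400] = 4.8063; exercise value = 1.6750 ≤ continuation, so V_uu = 4.8063
Node ud (S = 109.2): continuation = 1/1.01·[0.8400·30.3400 + 0.1600·57.6400] = 34.3644; exercise value = 35.8000 > continuation, so V_ud = 35.8000 (exercise)
Node dd (S = 83.2): continuation = 1/1.01·[0.8400·57.6400 + 0.1600·78.4400] = 60.3644; exercise value = 61.8000 > continuation, so V_dd = 61.8000 (exercise)
Node u (S = 136.5): continuation = 1/1.01·[0.8400·4.8063 + 0.1600·35.8000] = 9.6686; exercise value = 8.5000 ≤ continuation, so V_u = 9.6686
Node d (S = 104): continuation = 1/1.01·[0.8400·35.8000 + 0.1600·61.8000] = 39.5644; exercise value = 41.0000 > continuation, so V_d = 41.0000 (exercise)
Node 0 (S = 130): continuation = 1/1.01·[0.8400·9.6686 + 0.1600·41.0000] = 14.5363; exercise value = 15.0000 > continuation, so V_0 = 15.0000 (exercise)

€15.00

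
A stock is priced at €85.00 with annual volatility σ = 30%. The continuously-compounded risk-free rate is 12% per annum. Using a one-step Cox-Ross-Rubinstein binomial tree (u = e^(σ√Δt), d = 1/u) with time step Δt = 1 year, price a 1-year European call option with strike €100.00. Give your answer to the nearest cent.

CRR parameters: u = e^(σ√Δt) = e^(0.3·√1) = 1.3499, d = 1/u = 0.7408
Per-period rate: rΔt = 0.12·1 = 0.12, so R = e^0.12 = 1.1275
Risk-neutral probability p = (e^0.12 − 0.7408)/(1.3499 − 0.7408) = 0.3867/0.6090 = 0.6349
Terminal stock prices: S_u = 114.7, S_d = 62.97
Terminal payoffs (S − K): max(14.74, 0) = 14.74, max(-37.03, 0) = 0
Node 0 (S = 85): V_0 = e^(−0.12)·[0.6349·14.7380 + 0.3651·0.0000] = 8.2990

€8.30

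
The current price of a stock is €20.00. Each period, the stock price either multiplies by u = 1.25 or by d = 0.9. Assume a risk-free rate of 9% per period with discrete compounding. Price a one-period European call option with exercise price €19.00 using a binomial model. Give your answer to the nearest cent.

Risk-neutral probability p = (1 + 0.09 − 0.9)/(1.25 − 0.9) = 0.1900/0.3500 = 0.5429
Terminal stock prices: S_u = 25, S_d = 18
Terminal payoffs (S − K): max(6, 0) = 6, max(-1, 0) = 0
Node 0 (S = 20): V_0 = 1/1.09·[0.5429·6.0000 + 0.4571·0.0000] = 2.9882

€2.99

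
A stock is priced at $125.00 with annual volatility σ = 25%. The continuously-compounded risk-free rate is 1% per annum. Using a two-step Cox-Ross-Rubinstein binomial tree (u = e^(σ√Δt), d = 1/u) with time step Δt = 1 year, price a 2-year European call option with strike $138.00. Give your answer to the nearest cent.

CRR parameters: u = e^(σ√Δt) = e^(0.25·√1) = 1.2840, d = 1/u = 0.7788
Per-period rate: rΔt = 0.01·1 = 0.01, so R = e^0.01 = 1.0101
Risk-neutral probability p = (e^0.01 − 0.7788)/(1.2840 − 0.7788) = 0.2312/0.5052 = 0.4577
Terminal stock prices: S_uu = 206.1, S_ud = 125, S_dd = 75.82
Terminal payoffs (S − K): max(68.09, 0) = 68.09, max(-13, 0) = 0, max(-62.18, 0) = 0
Node u (S = 160.5): V_u = e^(−0.01)·[0.4577·68.0902 + 0.5423·0.0000] = 30.8558
Node d (S = 97.35): V_d = e^(−0.01)·[0.4577·0.0000 + 0.5423·0.0000] = 0.0000
Node 0 (S = 125): V_0 = e^(−0.01)·[0.4577·30.8558 + 0.5423·0.0000] = 13.9827

$13.98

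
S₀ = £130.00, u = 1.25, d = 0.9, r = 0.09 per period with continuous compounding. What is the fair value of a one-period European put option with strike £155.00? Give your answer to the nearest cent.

Risk-neutral probability p = (e^0.09 − 0.9)/(1.25 − 0.9) = 0.1942/0.3500 = 0.5548
Terminal stock prices: S_u = 162.5, S_d = 117
Terminal payoffs (K − S): max(-7.5, 0) = 0, max(38, 0) = 38
Node 0 (S = 130): V_0 = e^(−0.09)·[0.5548·0.0000 + 0.4452·38.0000] = 15.4621

£15.46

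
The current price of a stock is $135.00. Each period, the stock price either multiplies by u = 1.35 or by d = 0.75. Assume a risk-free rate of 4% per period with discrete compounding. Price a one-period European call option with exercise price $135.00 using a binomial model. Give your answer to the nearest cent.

Risk-neutral probability p = (1 + 0.04 − 0.75)/(1.35 − 0.75) = 0.2900/0.6000 = 0.4833
Terminal stock prices: S_u = 182.2, S_d = 101.2
Terminal payoffs (S − K): max(47.25, 0) = 47.25, max(-33.75, 0) = 0
Node 0 (S = 135): V_0 = 1/1.04·[0.4833·47.2500 + 0.5167·0.0000] = 21.9591

$21.96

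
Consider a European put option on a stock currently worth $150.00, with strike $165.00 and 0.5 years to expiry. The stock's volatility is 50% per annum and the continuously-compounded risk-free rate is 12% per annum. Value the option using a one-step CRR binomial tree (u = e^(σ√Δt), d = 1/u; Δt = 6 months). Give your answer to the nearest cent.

$28.20

CRR parameters: u = e^(σ√Δt) = e^(0.5·√0.5) = 1.4241, d = 1/u = 0.7022
Per-period rate: rΔt = 0.12·0.5 = 0.06, so R = e^0.06 = 1.0618
Risk-neutral probability p = (e^0.06 − 0.7022)/(1.4241 − 0.7022) = 0.3596/0.7219 = 0.4982
Terminal stock prices: S_u = 213.6, S_d = 105.3
Terminal payoffs (K − S): max(-48.62, 0) = 0, max(59.67, 0) = 59.67
Node 0 (S = 150): V_0 = e^(−0.06)·[0.4982·0.0000 + 0.5018·59.6717] = 28.2009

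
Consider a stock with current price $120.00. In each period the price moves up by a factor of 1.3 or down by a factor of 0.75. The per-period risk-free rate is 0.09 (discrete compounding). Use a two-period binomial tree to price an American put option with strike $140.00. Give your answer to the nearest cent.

Risk-neutral probability p = (1 + 0.09 − 0.75)/(1.3 − 0.75) = 0.3400/0.5500 = 0.6182
Terminal stock prices: S_uu = 202.8, S_ud = 117, S_dd = 67.5
Terminal payoffs (K − S): max(-62.8, 0) = 0, max(23, 0) = 23, max(72.5, 0) = 72.5
Node u (S = 156): continuation = 1/1.09·[0.6182·0.0000 + 0.3818·23.0000] = 8.0567; exercise value = 0.0000 ≤ continuation, so V_u = 8.0567
Node d (S = 90): continuation = 1/1.09·[0.6182·23.0000 + 0.3818·72.5000] = 38.4404; exercise value = 50.0000 > continuation, so V_d = 50.0000 (exercise)
Node 0 (S = 120): continuation = 1/1.09·[0.6182·8.0567 + 0.3818·50.0000] = 22.0839; exercise value = 20.0000 ≤ continuation, so V_0 = 22.0839

$22.08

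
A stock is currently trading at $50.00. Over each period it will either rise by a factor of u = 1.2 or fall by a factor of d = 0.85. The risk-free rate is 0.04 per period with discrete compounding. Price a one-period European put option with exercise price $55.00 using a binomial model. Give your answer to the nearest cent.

$5.49

Risk-neutral probability p = (1 + 0.04 − 0.85)/(1.2 − 0.85) = 0.1900/0.3500 = 0.5429
Terminal stock prices: S_u = 60, S_d = 42.5
Terminal payoffs (K − S): max(-5, 0) = 0, max(12.5, 0) = 12.5
Node 0 (S = 50): V_0 = 1/1.04·[0.5429·0.0000 + 0.4571·12.5000] = 5.4945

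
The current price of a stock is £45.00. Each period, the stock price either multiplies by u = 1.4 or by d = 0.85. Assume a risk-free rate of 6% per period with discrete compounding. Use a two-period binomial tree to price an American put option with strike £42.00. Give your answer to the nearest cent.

Risk-neutral probability p = (1 + 0.06 − 0.85)/(1.4 − 0.85) = 0.2100/0.5500 = 0.3818
Terminal stock prices: S_uu = 88.2, S_ud = 53.55, S_dd = 32.51
Terminal payoffs (K − S): max(-46.2, 0) = 0, max(-11.55, 0) = 0, max(9.488, 0) = 9.488
Node u (S = 63): continuation = 1/1.06·[0.3818·0.0000 + 0.6182·0.0000] = 0.0000; exercise value = 0.0000 ≤ continuation, so V_u = 0.0000
Node d (S = 38.25): continuation = 1/1.06·[0.3818·0.0000 + 0.6182·9.4875] = 5.5330; exercise value = 3.7500 ≤ continuation, so V_d = 5.5330
Node 0 (S = 45): continuation = 1/1.06·[0.3818·0.0000 + 0.6182·5.5330] = 3.2268; exercise value = 0.0000 ≤ continuation, so V_0 = 3.2268

£3.23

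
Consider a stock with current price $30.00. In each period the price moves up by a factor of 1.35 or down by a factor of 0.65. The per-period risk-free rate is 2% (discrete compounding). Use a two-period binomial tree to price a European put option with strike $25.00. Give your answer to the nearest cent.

Risk-neutral probability p = (1 + 0.02 − 0.65)/(1.35 − 0.65) = 0.3700/0.7000 = 0.5286
Terminal stock prices: S_uu = 54.68, S_ud = 26.32, S_dd = 12.68
Terminal payoffs (K − S): max(-29.68, 0) = 0, max(-1.325, 0) = 0, max(12.32, 0) = 12.32
Node u (S = 40.5): V_u = 1/1.02·[0.5286·0.0000 + 0.4714·0.0000] = 0.0000
Node d (S = 19.5): V_d = 1/1.02·[0.5286·0.0000 + 0.4714·12.3250] = 5.6964
Node 0 (S = 30): V_0 = 1/1.02·[0.5286·0.0000 + 0.4714·5.6964] = 2.6328

$2.63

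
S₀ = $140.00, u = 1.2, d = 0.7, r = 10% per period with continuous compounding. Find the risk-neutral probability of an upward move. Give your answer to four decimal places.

Risk-neutral probability p = (e^0.1 − 0.7)/(1.2 − 0.7) = 0.4052/0.5000 = 0.8103

p = 0.8103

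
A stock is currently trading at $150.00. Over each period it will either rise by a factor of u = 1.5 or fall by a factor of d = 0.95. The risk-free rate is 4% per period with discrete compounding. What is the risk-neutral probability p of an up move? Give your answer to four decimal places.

p = 0.1636

Risk-neutral probability p = (1 + 0.04 − 0.95)/(1.5 − 0.95) = 0.0900/0.5500 = 0.1636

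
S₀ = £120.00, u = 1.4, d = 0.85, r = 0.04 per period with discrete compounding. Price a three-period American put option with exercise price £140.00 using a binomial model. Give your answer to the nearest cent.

£26.37

Risk-neutral probability p = (1 + 0.04 − 0.85)/(1.4 − 0.85) = 0.1900/0.5500 = 0.3455
Terminal stock prices: S_uuu = 329.3, S_uud = 199.9, S_udd = 121.4, S_ddd = 73.69
Terminal payoffs (K − S): max(-189.3, 0) = 0, max(-59.92, 0) = 0, max(18.62, 0) = 18.62, max(66.31, 0) = 66.31
Node uu (S = 235.2): continuation = 1/1.04·[0.3455·0.0000 + 0.6545·0.0000] = 0.0000; exercise value = 0.0000 ≤ continuation, so V_uu = 0.0000
Node ud (S = 142.8): continuation = 1/1.04·[0.3455·0.0000 + 0.6545·18.6200] = 11.7189; exercise value = 0.0000 ≤ continuation, so V_ud = 11.7189
Node dd (S = 86.7): continuation = 1/1.04·[0.3455·18.6200 + 0.6545·66.3050] = 47.9154; exercise value = 53.3000 > continuation, so V_dd = 53.3000 (exercise)
Node u (S = 168): continuation = 1/1.04·[0.3455·0.0000 + 0.6545·11.7189] = 7.3755; exercise value = 0.0000 ≤ continuation, so V_u = 7.3755
Node d (S = 102): continuation = 1/1.04·[0.3455·11.7189 + 0.6545·53.3000] = 37.4381; exercise value = 38.0000 > continuation, so V_d = 38.0000 (exercise)
Node 0 (S = 120): continuation = 1/1.04·[0.3455·7.3755 + 0.6545·38.0000] = 26.3660; exercise value = 20.0000 ≤ continuation, so V_0 = 26.3660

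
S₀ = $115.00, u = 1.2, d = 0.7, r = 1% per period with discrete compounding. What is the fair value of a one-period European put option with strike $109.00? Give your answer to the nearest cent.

Risk-neutral probability p = (1 + 0.01 − 0.7)/(1.2 − 0.7) = 0.3100/0.5000 = 0.6200
Terminal stock prices: S_u = 138, S_d = 80.5
Terminal payoffs (K − S): max(-29, 0) = 0, max(28.5, 0) = 28.5
Node 0 (S = 115): V_0 = 1/1.01·[0.6200·0.0000 + 0.3800·28.5000] = 10.7228

$10.72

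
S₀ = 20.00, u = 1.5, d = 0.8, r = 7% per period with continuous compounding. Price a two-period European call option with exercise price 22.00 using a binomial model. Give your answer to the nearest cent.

3.86

Risk-neutral probability p = (e^0.07 − 0.8)/(1.5 − 0.8) = 0.2725/0.7000 = 0.3893
Terminal stock prices: S_uu = 45, S_ud = 24, S_dd = 12.8
Terminal payoffs (S − K): max(23, 0) = 23, max(2, 0) = 2, max(-9.2, 0) = 0
Node u (S = 30): V_u = e^(−0.07)·[0.3893·23.0000 + 0.6107·2.0000] = 9.4873
Node d (S = 16): V_d = e^(−0.07)·[0.3893·2.0000 + 0.6107·0.0000] = 0.7260
Node 0 (S = 20): V_0 = e^(−0.07)·[0.3893·9.4873 + 0.6107·0.7260] = 3.8571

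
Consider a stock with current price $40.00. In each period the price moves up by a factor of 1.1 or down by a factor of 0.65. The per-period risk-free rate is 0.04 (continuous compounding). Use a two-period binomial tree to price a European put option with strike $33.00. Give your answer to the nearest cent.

Risk-neutral probability p = (e^0.04 − 0.65)/(1.1 − 0.65) = 0.3908/0.4500 = 0.8685
Terminal stock prices: S_uu = 48.4, S_ud = 28.6, S_dd = 16.9
Terminal payoffs (K − S): max(-15.4, 0) = 0, max(4.4, 0) = 4.4, max(16.1, 0) = 16.1
Node u (S = 44): V_u = e^(−0.04)·[0.8685·0.0000 + 0.1315·4.4000] = 0.5560
Node d (S = 26): V_d = e^(−0.04)·[0.8685·4.4000 + 0.1315·16.1000] = 5.7061
Node 0 (S = 40): V_0 = e^(−0.04)·[0.8685·0.5560 + 0.1315·5.7061] = 1.1851

$1.19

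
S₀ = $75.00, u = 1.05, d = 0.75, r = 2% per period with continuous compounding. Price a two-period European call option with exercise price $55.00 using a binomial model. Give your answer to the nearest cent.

Risk-neutral probability p = (e^0.02 − 0.75)/(1.05 − 0.75) = 0.2702/0.3000 = 0.9007
Terminal stock prices: S_uu = 82.69, S_ud = 59.06, S_dd = 42.19
Terminal payoffs (S − K): max(27.69, 0) = 27.69, max(4.062, 0) = 4.062, max(-12.81, 0) = 0
Node u (S = 78.75): V_u = e^(−0.02)·[0.9007·27.6875 + 0.0993·4.0625] = 24.8391
Node d (S = 56.25): V_d = e^(−0.02)·[0.9007·4.0625 + 0.0993·0.0000] = 3.5865
Node 0 (S = 75): V_0 = e^(−0.02)·[0.9007·24.8391 + 0.0993·3.5865] = 22.2780

$22.28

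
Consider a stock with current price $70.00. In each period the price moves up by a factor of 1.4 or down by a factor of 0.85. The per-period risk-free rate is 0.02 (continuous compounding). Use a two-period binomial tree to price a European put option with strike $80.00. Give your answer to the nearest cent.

$13.48

Risk-neutral probability p = (e^0.02 − 0.85)/(1.4 − 0.85) = 0.1702/0.5500 = 0.3095
Terminal stock prices: S_uu = 137.2, S_ud = 83.3, S_dd = 50.57
Terminal payoffs (K − S): max(-57.2, 0) = 0, max(-3.3, 0) = 0, max(29.43, 0) = 29.43
Node u (S = 98): V_u = e^(−0.02)·[0.3095·0.0000 + 0.6905·0.0000] = 0.0000
Node d (S = 59.5): V_d = e^(−0.02)·[0.3095·0.0000 + 0.6905·29.4250] = 19.9169
Node 0 (S = 70): V_0 = e^(−0.02)·[0.3095·0.0000 + 0.6905·19.9169] = 13.4811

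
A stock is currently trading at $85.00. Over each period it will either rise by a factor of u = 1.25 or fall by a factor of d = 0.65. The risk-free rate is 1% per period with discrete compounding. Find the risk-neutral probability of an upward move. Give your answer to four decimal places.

p = 0.6000

Risk-neutral probability p = (1 + 0.01 − 0.65)/(1.25 − 0.65) = 0.3600/0.6000 = 0.6000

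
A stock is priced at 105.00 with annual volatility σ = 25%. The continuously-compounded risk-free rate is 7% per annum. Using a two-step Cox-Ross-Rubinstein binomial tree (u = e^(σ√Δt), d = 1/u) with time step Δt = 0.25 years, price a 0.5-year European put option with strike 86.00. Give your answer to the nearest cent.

0.87

CRR parameters: u = e^(σ√Δt) = e^(0.25·√0.25) = 1.1331, d = 1/u = 0.8825
Per-period rate: rΔt = 0.07·0.25 = 0.0175, so R = e^0.0175 = 1.0177
Risk-neutral probability p = (e^0.0175 − 0.8825)/(1.1331 − 0.8825) = 0.1352/0.2507 = 0.5392
Terminal stock prices: S_uu = 134.8, S_ud = 105, S_dd = 81.77
Terminal payoffs (K − S): max(-48.82, 0) = 0, max(-19, 0) = 0, max(4.226, 0) = 4.226
Node u (S = 119): V_u = e^(−0.0175)·[0.5392·0.0000 + 0.4608·0.0000] = 0.0000
Node d (S = 92.66): V_d = e^(−0.0175)·[0.5392·0.0000 + 0.4608·4.2259] = 1.9134
Node 0 (S = 105): V_0 = e^(−0.0175)·[0.5392·0.0000 + 0.4608·1.9134] = 0.8664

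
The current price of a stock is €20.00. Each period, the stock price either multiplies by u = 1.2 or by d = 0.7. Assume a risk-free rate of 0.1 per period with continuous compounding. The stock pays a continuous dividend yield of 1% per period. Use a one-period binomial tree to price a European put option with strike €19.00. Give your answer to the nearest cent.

Per-period risk-free factor R = e^0.1 = 1.1052; dividend-adjusted growth = e^(0.1−0.01) = 1.0942.
Risk-neutral probability p = (1.0942 − 0.7)/(1.2 − 0.7) = 0.3942/0.5000 = 0.7883
Terminal stock prices: S_u = 24, S_d = 14
Terminal payoffs (K − S): max(-5, 0) = 0, max(5, 0) = 5
Node 0 (S = 20): V_0 = e^(−0.1)·[0.7883·0.0000 + 0.2117·5.0000] = 0.9576

€0.96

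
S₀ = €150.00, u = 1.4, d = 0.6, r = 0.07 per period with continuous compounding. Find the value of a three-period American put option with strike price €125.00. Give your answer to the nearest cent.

Risk-neutral probability p = (e^0.07 − 0.6)/(1.4 − 0.6) = 0.4725/0.8000 = 0.5906
Terminal stock prices: S_uuu = 411.6, S_uud = 176.4, S_udd = 75.6, S_ddd = 32.4
Terminal payoffs (K − S): max(-286.6, 0) = 0, max(-51.4, 0) = 0, max(49.4, 0) = 49.4, max(92.6, 0) = 92.6
Node uu (S = 294): continuation = e^(−0.07)·[0.5906·0.0000 + 0.4094·0.0000] = 0.0000; exercise value = 0.0000 ≤ continuation, so V_uu = 0.0000
Node ud (S = 126): continuation = e^(−0.07)·[0.5906·0.0000 + 0.4094·49.4000] = 18.8554; exercise value = 0.0000 ≤ continuation, so V_ud = 18.8554
Node dd (S = 54): continuation = e^(−0.07)·[0.5906·49.4000 + 0.4094·92.6000] = 62.5492; exercise value = 71.0000 > continuation, so V_dd = 71.0000 (exercise)
Node u (S = 210): continuation = e^(−0.07)·[0.5906·0.0000 + 0.4094·18.8554] = 7.1969; exercise value = 0.0000 ≤ continuation, so V_u = 7.1969
Node d (S = 90): continuation = e^(−0.07)·[0.5906·18.8554 + 0.4094·71.0000] = 37.4837; exercise value = 35.0000 ≤ continuation, so V_d = 37.4837
Node 0 (S = 150): continuation = e^(−0.07)·[0.5906·7.1969 + 0.4094·37.4837] = 18.2705; exercise value = 0.0000 ≤ continuation, so V_0 = 18.2705

€18.27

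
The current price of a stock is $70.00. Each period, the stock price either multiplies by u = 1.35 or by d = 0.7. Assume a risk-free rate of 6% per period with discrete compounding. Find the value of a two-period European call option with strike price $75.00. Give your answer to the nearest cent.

Risk-neutral probability p = (1 + 0.06 − 0.7)/(1.35 − 0.7) = 0.3600/0.6500 = 0.5538
Terminal stock prices: S_uu = 127.6, S_ud = 66.15, S_dd = 34.3
Terminal payoffs (S − K): max(52.58, 0) = 52.58, max(-8.85, 0) = 0, max(-40.7, 0) = 0
Node u (S = 94.5): V_u = 1/1.06·[0.5538·52.5750 + 0.4462·0.0000] = 27.4702
Node d (S = 49): V_d = 1/1.06·[0.5538·0.0000 + 0.4462·0.0000] = 0.0000
Node 0 (S = 70): V_0 = 1/1.06·[0.5538·27.4702 + 0.4462·0.0000] = 14.3531

$14.35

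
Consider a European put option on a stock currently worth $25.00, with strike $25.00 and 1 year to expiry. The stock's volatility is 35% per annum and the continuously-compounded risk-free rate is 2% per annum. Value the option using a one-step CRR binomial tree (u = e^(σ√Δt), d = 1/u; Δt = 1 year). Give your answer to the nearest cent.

$4.04

CRR parameters: u = e^(σ√Δt) = e^(0.35·√1) = 1.4191, d = 1/u = 0.7047
Per-period rate: rΔt = 0.02·1 = 0.02, so R = e^0.02 = 1.0202
Risk-neutral probability p = (e^0.02 − 0.7047)/(1.4191 − 0.7047) = 0.3155/0.7144 = 0.4417
Terminal stock prices: S_u = 35.48, S_d = 17.62
Terminal payoffs (K − S): max(-10.48, 0) = 0, max(7.383, 0) = 7.383
Node 0 (S = 25): V_0 = e^(−0.02)·[0.4417·0.0000 + 0.5583·7.3828] = 4.0405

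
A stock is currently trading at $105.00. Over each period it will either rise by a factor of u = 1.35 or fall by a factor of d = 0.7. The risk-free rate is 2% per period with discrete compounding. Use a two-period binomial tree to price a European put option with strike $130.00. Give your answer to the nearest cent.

Risk-neutral probability p = (1 + 0.02 − 0.7)/(1.35 − 0.7) = 0.3200/0.6500 = 0.4923
Terminal stock prices: S_uu = 191.4, S_ud = 99.22, S_dd = 51.45
Terminal payoffs (K − S): max(-61.36, 0) = 0, max(30.78, 0) = 30.78, max(78.55, 0) = 78.55
Node u (S = 141.8): V_u = 1/1.02·[0.4923·0.0000 + 0.5077·30.7750] = 15.3179
Node d (S = 73.5): V_d = 1/1.02·[0.4923·30.7750 + 0.5077·78.5500] = 53.9510
Node 0 (S = 105): V_0 = 1/1.02·[0.4923·15.3179 + 0.5077·53.9510] = 34.2467

$34.25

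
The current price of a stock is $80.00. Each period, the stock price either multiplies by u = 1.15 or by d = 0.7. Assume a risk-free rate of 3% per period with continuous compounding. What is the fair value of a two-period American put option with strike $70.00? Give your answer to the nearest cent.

Risk-neutral probability p = (e^0.03 − 0.7)/(1.15 − 0.7) = 0.3305/0.4500 = 0.7343
Terminal stock prices: S_uu = 105.8, S_ud = 64.4, S_dd = 39.2
Terminal payoffs (K − S): max(-35.8, 0) = 0, max(5.6, 0) = 5.6, max(30.8, 0) = 30.8
Node u (S = 92): continuation = e^(−0.03)·[0.7343·0.0000 + 0.2657·5.6000] = 1.4437; exercise value = 0.0000 ≤ continuation, so V_u = 1.4437
Node d (S = 56): continuation = e^(−0.03)·[0.7343·5.6000 + 0.2657·30.8000] = 11.9312; exercise value = 14.0000 > continuation, so V_d = 14.0000 (exercise)
Node 0 (S = 80): continuation = e^(−0.03)·[0.7343·1.4437 + 0.2657·14.0000] = 4.6381; exercise value = 0.0000 ≤ continuation, so V_0 = 4.6381

$4.64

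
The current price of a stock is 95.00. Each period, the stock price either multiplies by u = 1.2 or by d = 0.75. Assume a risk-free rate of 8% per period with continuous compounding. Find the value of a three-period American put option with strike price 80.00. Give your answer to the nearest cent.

Risk-neutral probability p = (e^0.08 − 0.75)/(1.2 − 0.75) = 0.3333/0.4500 = 0.7406
Terminal stock prices: S_uuu = 164.2, S_uud = 102.6, S_udd = 64.12, S_ddd = 40.08
Terminal payoffs (K − S): max(-84.16, 0) = 0, max(-22.6, 0) = 0, max(15.88, 0) = 15.88, max(39.92, 0) = 39.92
Node uu (S = 136.8): continuation = e^(−0.08)·[0.7406·0.0000 + 0.2594·0.0000] = 0.0000; exercise value = 0.0000 ≤ continuation, so V_uu = 0.0000
Node ud (S = 85.5): continuation = e^(−0.08)·[0.7406·0.0000 + 0.2594·15.8750] = 3.8008; exercise value = 0.0000 ≤ continuation, so V_ud = 3.8008
Node dd (S = 53.44): continuation = e^(−0.08)·[0.7406·15.8750 + 0.2594·39.9219] = 20.4118; exercise value = 26.5625 > continuation, so V_dd = 26.5625 (exercise)
Node u (S = 114): continuation = e^(−0.08)·[0.7406·0.0000 + 0.2594·3.8008] = 0.9100; exercise value = 0.0000 ≤ continuation, so V_u = 0.9100
Node d (S = 71.25): continuation = e^(−0.08)·[0.7406·3.8008 + 0.2594·26.5625] = 8.9582; exercise value = 8.7500 ≤ continuation, so V_d = 8.9582
Node 0 (S = 95): continuation = e^(−0.08)·[0.7406·0.9100 + 0.2594·8.9582] = 2.7670; exercise value = 0.0000 ≤ continuation, so V_0 = 2.7670

2.77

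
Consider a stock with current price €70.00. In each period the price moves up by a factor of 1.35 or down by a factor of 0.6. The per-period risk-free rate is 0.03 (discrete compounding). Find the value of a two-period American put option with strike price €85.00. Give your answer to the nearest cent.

€24.34

Risk-neutral probability p = (1 + 0.03 − 0.6)/(1.35 − 0.6) = 0.4300/0.7500 = 0.5733
Terminal stock prices: S_uu = 127.6, S_ud = 56.7, S_dd = 25.2
Terminal payoffs (K − S): max(-42.58, 0) = 0, max(28.3, 0) = 28.3, max(59.8, 0) = 59.8
Node u (S = 94.5): continuation = 1/1.03·[0.5733·0.0000 + 0.4267·28.3000] = 11.7230; exercise value = 0.0000 ≤ continuation, so V_u = 11.7230
Node d (S = 42): continuation = 1/1.03·[0.5733·28.3000 + 0.4267·59.8000] = 40.5243; exercise value = 43.0000 > continuation, so V_d = 43.0000 (exercise)
Node 0 (S = 70): continuation = 1/1.03·[0.5733·11.7230 + 0.4267·43.0000] = 24.3377; exercise value = 15.0000 ≤ continuation, so V_0 = 24.3377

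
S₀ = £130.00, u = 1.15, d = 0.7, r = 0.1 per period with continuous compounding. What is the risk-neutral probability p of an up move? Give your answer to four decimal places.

Risk-neutral probability p = (e^0.1 − 0.7)/(1.15 − 0.7) = 0.4052/0.4500 = 0.9004

p = 0.9004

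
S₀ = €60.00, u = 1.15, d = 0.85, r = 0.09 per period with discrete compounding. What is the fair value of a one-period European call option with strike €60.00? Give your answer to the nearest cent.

€6.61

Risk-neutral probability p = (1 + 0.09 − 0.85)/(1.15 − 0.85) = 0.2400/0.3000 = 0.8000
Terminal stock prices: S_u = 69, S_d = 51
Terminal payoffs (S − K): max(9, 0) = 9, max(-9, 0) = 0
Node 0 (S = 60): V_0 = 1/1.09·[0.8000·9.0000 + 0.2000·0.0000] = 6.6055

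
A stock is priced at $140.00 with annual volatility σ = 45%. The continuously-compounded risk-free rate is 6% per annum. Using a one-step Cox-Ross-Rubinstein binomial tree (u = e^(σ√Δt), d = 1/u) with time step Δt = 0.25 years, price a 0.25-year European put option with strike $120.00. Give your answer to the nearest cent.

CRR parameters: u = e^(σ√Δt) = e^(0.45·√0.25) = 1.2523, d = 1/u = 0.7985
Per-period rate: rΔt = 0.06·0.25 = 0.015, so R = e^0.015 = 1.0151
Risk-neutral probability p = (e^0.015 − 0.7985)/(1.2523 − 0.7985) = 0.2166/0.4538 = 0.4773
Terminal stock prices: S_u = 175.3, S_d = 111.8
Terminal payoffs (K − S): max(-55.33, 0) = 0, max(8.208, 0) = 8.208
Node 0 (S = 140): V_0 = e^(−0.015)·[0.4773·0.0000 + 0.5227·8.2077] = 4.2264

$4.23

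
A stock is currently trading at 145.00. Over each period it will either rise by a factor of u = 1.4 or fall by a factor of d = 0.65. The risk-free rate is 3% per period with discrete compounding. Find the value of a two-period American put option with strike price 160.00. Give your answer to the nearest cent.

38.10

Risk-neutral probability p = (1 + 0.03 − 0.65)/(1.4 − 0.65) = 0.3800/0.7500 = 0.5067
Terminal stock prices: S_uu = 284.2, S_ud = 132, S_dd = 61.26
Terminal payoffs (K − S): max(-124.2, 0) = 0, max(28.05, 0) = 28.05, max(98.74, 0) = 98.74
Node u (S = 203): continuation = 1/1.03·[0.5067·0.0000 + 0.4933·28.0500] = 13.4350; exercise value = 0.0000 ≤ continuation, so V_u = 13.4350
Node d (S = 94.25): continuation = 1/1.03·[0.5067·28.0500 + 0.4933·98.7375] = 61.0898; exercise value = 65.7500 > continuation, so V_d = 65.7500 (exercise)
Node 0 (S = 145): continuation = 1/1.03·[0.5067·13.4350 + 0.4933·65.7500] = 38.1007; exercise value = 15.0000 ≤ continuation, so V_0 = 38.1007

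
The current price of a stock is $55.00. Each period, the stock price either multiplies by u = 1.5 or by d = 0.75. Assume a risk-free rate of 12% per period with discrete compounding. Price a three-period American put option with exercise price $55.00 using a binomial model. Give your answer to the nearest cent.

Risk-neutral probability p = (1 + 0.12 − 0.75)/(1.5 − 0.75) = 0.3700/0.7500 = 0.4933
Terminal stock prices: S_uuu = 185.6, S_uud = 92.81, S_udd = 46.41, S_ddd = 23.2
Terminal payoffs (K − S): max(-130.6, 0) = 0, max(-37.81, 0) = 0, max(8.594, 0) = 8.594, max(31.8, 0) = 31.8
Node uu (S = 123.8): continuation = 1/1.12·[0.4933·0.0000 + 0.5067·0.0000] = 0.0000; exercise value = 0.0000 ≤ continuation, so V_uu = 0.0000
Node ud (S = 61.88): continuation = 1/1.12·[0.4933·0.0000 + 0.5067·8.5938] = 3.8876; exercise value = 0.0000 ≤ continuation, so V_ud = 3.8876
Node dd (S = 30.94): continuation = 1/1.12·[0.4933·8.5938 + 0.5067·31.7969] = 18.1696; exercise value = 24.0625 > continuation, so V_dd = 24.0625 (exercise)
Node u (S = 82.5): continuation = 1/1.12·[0.4933·0.0000 + 0.5067·3.8876] = 1.7587; exercise value = 0.0000 ≤ continuation, so V_u = 1.7587
Node d (S = 41.25): continuation = 1/1.12·[0.4933·3.8876 + 0.5067·24.0625] = 12.5978; exercise value = 13.7500 > continuation, so V_d = 13.7500 (exercise)
Node 0 (S = 55): continuation = 1/1.12·[0.4933·1.7587 + 0.5067·13.7500] = 6.9949; exercise value = 0.0000 ≤ continuation, so V_0 = 6.9949

$6.99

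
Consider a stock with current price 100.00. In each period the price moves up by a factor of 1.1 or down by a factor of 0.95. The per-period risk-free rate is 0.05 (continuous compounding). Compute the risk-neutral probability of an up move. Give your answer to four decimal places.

p = 0.6751

Risk-neutral probability p = (e^0.05 − 0.95)/(1.1 − 0.95) = 0.1013/0.1500 = 0.6751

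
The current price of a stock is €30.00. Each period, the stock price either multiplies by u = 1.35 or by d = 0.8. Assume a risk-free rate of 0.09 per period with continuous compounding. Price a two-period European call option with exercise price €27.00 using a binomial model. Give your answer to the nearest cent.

Risk-neutral probability p = (e^0.09 − 0.8)/(1.35 − 0.8) = 0.2942/0.5500 = 0.5349
Terminal stock prices: S_uu = 54.68, S_ud = 32.4, S_dd = 19.2
Terminal payoffs (S − K): max(27.68, 0) = 27.68, max(5.4, 0) = 5.4, max(-7.8, 0) = 0
Node u (S = 40.5): V_u = e^(−0.09)·[0.5349·27.6750 + 0.4651·5.4000] = 15.8239
Node d (S = 24): V_d = e^(−0.09)·[0.5349·5.4000 + 0.4651·0.0000] = 2.6397
Node 0 (S = 30): V_0 = e^(−0.09)·[0.5349·15.8239 + 0.4651·2.6397] = 8.8573

€8.86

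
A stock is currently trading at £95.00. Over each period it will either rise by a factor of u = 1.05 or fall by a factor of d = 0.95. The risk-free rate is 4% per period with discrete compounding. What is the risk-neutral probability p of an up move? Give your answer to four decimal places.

p = 0.9000

Risk-neutral probability p = (1 + 0.04 − 0.95)/(1.05 − 0.95) = 0.0900/0.1000 = 0.9000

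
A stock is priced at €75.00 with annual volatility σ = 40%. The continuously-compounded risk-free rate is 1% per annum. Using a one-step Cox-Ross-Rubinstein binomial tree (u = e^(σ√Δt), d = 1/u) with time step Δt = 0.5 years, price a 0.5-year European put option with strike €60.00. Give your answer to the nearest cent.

CRR parameters: u = e^(σ√Δt) = e^(0.4·√0.5) = 1.3269, d = 1/u = 0.7536
Per-period rate: rΔt = 0.01·0.5 = 0.005, so R = e^0.005 = 1.0050
Risk-neutral probability p = (e^0.005 − 0.7536)/(1.3269 − 0.7536) = 0.2514/0.5733 = 0.4385
Terminal stock prices: S_u = 99.52, S_d = 56.52
Terminal payoffs (K − S): max(-39.52, 0) = 0, max(3.477, 0) = 3.477
Node 0 (S = 75): V_0 = e^(−0.005)·[0.4385·0.0000 + 0.5615·3.4771] = 1.9427

€1.94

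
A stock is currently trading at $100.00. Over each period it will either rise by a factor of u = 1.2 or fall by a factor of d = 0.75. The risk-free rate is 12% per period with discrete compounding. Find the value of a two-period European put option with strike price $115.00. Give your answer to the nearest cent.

Risk-neutral probability p = (1 + 0.12 − 0.75)/(1.2 − 0.75) = 0.3700/0.4500 = 0.8222
Terminal stock prices: S_uu = 144, S_ud = 90, S_dd = 56.25
Terminal payoffs (K − S): max(-29, 0) = 0, max(25, 0) = 25, max(58.75, 0) = 58.75
Node u (S = 120): V_u = 1/1.12·[0.8222·0.0000 + 0.1778·25.0000] = 3.9683
Node d (S = 75): V_d = 1/1.12·[0.8222·25.0000 + 0.1778·58.7500] = 27.6786
Node 0 (S = 100): V_0 = 1/1.12·[0.8222·3.9683 + 0.1778·27.6786] = 7.3066

$7.31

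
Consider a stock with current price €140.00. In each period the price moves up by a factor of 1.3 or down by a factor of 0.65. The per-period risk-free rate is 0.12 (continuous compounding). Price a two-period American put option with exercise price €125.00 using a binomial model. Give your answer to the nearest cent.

€9.03

Risk-neutral probability p = (e^0.12 − 0.65)/(1.3 − 0.65) = 0.4775/0.6500 = 0.7346
Terminal stock prices: S_uu = 236.6, S_ud = 118.3, S_dd = 59.15
Terminal payoffs (K − S): max(-111.6, 0) = 0, max(6.7, 0) = 6.7, max(65.85, 0) = 65.85
Node u (S = 182): continuation = e^(−0.12)·[0.7346·0.0000 + 0.2654·6.7000] = 1.5770; exercise value = 0.0000 ≤ continuation, so V_u = 1.5770
Node d (S = 91): continuation = e^(−0.12)·[0.7346·6.7000 + 0.2654·65.8500] = 19.8651; exercise value = 34.0000 > continuation, so V_d = 34.0000 (exercise)
Node 0 (S = 140): continuation = e^(−0.12)·[0.7346·1.5770 + 0.2654·34.0000] = 9.0304; exercise value = 0.0000 ≤ continuation, so V_0 = 9.0304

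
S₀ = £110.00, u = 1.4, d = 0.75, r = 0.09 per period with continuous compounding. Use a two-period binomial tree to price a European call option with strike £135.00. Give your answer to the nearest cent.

Risk-neutral probability p = (e^0.09 − 0.75)/(1.4 − 0.75) = 0.3442/0.6500 = 0.5295
Terminal stock prices: S_uu = 215.6, S_ud = 115.5, S_dd = 61.88
Terminal payoffs (S − K): max(80.6, 0) = 80.6, max(-19.5, 0) = 0, max(-73.12, 0) = 0
Node u (S = 154): V_u = e^(−0.09)·[0.5295·80.6000 + 0.4705·0.0000] = 39.0044
Node d (S = 82.5): V_d = e^(−0.09)·[0.5295·0.0000 + 0.4705·0.0000] = 0.0000
Node 0 (S = 110): V_0 = e^(−0.09)·[0.5295·39.0044 + 0.4705·0.0000] = 18.8752

£18.88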